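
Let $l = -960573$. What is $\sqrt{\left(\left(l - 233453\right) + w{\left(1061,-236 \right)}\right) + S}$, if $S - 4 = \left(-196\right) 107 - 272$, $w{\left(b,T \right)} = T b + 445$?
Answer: $i \sqrt{1465217} \approx 1210.5 i$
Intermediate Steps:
$w{\left(b,T \right)} = 445 + T b$
$S = -21240$ ($S = 4 - 21244 = -21240$)
$\sqrt{\left(\left(l - 233453\right) + w{\left(1061,-236 \right)}\right) + S} = \sqrt{\left(\left(-960573 - 233453\right) + \left(445 - 250396\right)\right) - 21240} = \sqrt{\left(-1194026 + \left(445 - 250396\right)\right) - 21240} = \sqrt{\left(-1194026 - 249951\right) - 21240} = \sqrt{-1443977 - 21240} = \sqrt{-1465217} = i \sqrt{1465217}$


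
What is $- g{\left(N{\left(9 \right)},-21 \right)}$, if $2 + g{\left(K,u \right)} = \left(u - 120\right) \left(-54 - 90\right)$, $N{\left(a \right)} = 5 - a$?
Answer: $-20302$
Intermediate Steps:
$g{\left(K,u \right)} = 17278 - 144 u$ ($g{\left(K,u \right)} = -2 + \left(u - 120\right) \left(-54 - 90\right) = -2 + \left(-120 + u\right) \left(-144\right) = -2 - \left(-17280 + 144 u\right) = 17278 - 144 u$)
$- g{\left(N{\left(9 \right)},-21 \right)} = - (17278 - -3024) = - (17278 + 3024) = \left(-1\right) 20302 = -20302$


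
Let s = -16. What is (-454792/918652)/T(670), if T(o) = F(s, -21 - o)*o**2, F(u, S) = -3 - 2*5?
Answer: 4373/51547860350 ≈ 8.4834e-8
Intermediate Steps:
F(u, S) = -13 (F(u, S) = -3 - 10 = -13)
T(o) = -13*o**2
(-454792/918652)/T(670) = (-454792/918652)/((-13*670**2)) = (-454792*1/918652)/((-13*448900)) = -113698/229663/(-5835700) = -113698/229663*(-1/5835700) = 4373/51547860350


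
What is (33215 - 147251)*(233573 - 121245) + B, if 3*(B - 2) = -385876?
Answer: -38428693294/3 ≈ -1.2810e+10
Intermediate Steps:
B = -385870/3 (B = 2 + (1/3)*(-385876) = 2 - 385876/3 = -385870/3 ≈ -1.2862e+5)
(33215 - 147251)*(233573 - 121245) + B = (33215 - 147251)*(233573 - 121245) - 385870/3 = -114036*112328 - 385870/3 = -12809435808 - 385870/3 = -38428693294/3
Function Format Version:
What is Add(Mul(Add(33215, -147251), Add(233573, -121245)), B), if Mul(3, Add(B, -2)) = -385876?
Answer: Rational(-38428693294, 3) ≈ -1.2810e+10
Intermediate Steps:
B = Rational(-385870, 3) (B = Add(2, Mul(Rational(1, 3), -385876)) = Add(2, Rational(-385876, 3)) = Rational(-385870, 3) ≈ -1.2862e+5)
Add(Mul(Add(33215, -147251), Add(233573, -121245)), B) = Add(Mul(Add(33215, -147251), Add(233573, -121245)), Rational(-385870, 3)) = Add(Mul(-114036, 112328), Rational(-385870, 3)) = Add(-12809435808, Rational(-385870, 3)) = Rational(-38428693294, 3)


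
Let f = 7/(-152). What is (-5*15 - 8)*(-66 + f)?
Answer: 833237/152 ≈ 5481.8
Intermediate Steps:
f = -7/152 (f = 7*(-1/152) = -7/152 ≈ -0.046053)
(-5*15 - 8)*(-66 + f) = (-5*15 - 8)*(-66 - 7/152) = (-75 - 8)*(-10039/152) = -83*(-10039/152) = 833237/152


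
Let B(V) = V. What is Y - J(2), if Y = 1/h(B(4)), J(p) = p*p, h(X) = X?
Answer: -15/4 ≈ -3.7500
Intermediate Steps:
J(p) = p²
Y = ¼ (Y = 1/4 = ¼ ≈ 0.25000)
Y - J(2) = ¼ - 1*2² = ¼ - 1*4 = ¼ - 4 = -15/4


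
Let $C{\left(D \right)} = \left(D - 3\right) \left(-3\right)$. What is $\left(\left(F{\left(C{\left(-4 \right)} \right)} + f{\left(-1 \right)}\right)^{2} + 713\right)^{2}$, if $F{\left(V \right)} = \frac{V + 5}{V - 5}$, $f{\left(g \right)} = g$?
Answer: $\frac{2084561649}{4096} \approx 5.0893 \cdot 10^{5}$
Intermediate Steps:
$C{\left(D \right)} = 9 - 3 D$ ($C{\left(D \right)} = \left(-3 + D\right) \left(-3\right) = 9 - 3 D$)
$F{\left(V \right)} = \frac{5 + V}{-5 + V}$
$\left(\left(F{\left(C{\left(-4 \right)} \right)} + f{\left(-1 \right)}\right)^{2} + 713\right)^{2} = \left(\left(\frac{5 + \left(9 - -12\right)}{-5 + \left(9 - -12\right)} - 1\right)^{2} + 713\right)^{2} = \left(\left(\frac{5 + \left(9 + 12\right)}{-5 + \left(9 + 12\right)} - 1\right)^{2} + 713\right)^{2} = \left(\left(\frac{5 + 21}{-5 + 21} - 1\right)^{2} + 713\right)^{2} = \left(\left(\frac{1}{16} \cdot 26 - 1\right)^{2} + 713\right)^{2} = \left(\left(\frac{13}{8} - 1\right)^{2} + 713\right)^{2} = \left(\left(\frac{5}{8}\right)^{2} + 713\right)^{2} = \left(\frac{25}{64} + 713\right)^{2} = \left(\frac{45657}{64}\right)^{2} = \frac{2084561649}{4096}$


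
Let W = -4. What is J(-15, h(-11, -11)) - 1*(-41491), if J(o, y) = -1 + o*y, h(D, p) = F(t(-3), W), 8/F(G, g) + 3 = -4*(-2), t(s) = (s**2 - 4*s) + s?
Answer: 41466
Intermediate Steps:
t(s) = s**2 - 3*s
F(G, g) = 8/5 (F(G, g) = 8/(-3 - 4*(-2)) = 8/(-3 + 8) = 8/5)
h(D, p) = 8/5
J(-15, h(-11, -11)) - 1*(-41491) = (-1 - 15*8/5) - 1*(-41491) = (-1 - 24) + 41491 = -25 + 41491 = 41466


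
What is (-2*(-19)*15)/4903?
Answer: 570/4903 ≈ 0.11626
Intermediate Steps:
(-2*(-19)*15)/4903 = (38*15)*(1/4903) = 570*(1/4903) = 570/4903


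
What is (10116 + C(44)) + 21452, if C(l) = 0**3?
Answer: 31568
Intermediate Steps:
C(l) = 0
(10116 + C(44)) + 21452 = (10116 + 0) + 21452 = 10116 + 21452 = 31568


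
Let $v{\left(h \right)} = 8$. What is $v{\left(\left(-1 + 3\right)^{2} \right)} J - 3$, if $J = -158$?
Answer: $-1267$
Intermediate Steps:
$v{\left(\left(-1 + 3\right)^{2} \right)} J - 3 = 8 \left(-158\right) - 3 = -1264 - 3 = -1267$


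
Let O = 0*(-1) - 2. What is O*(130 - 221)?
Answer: 182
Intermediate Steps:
O = -2 (O = 0 - 2 = -2)
O*(130 - 221) = -2*(130 - 221) = -2*(-91) = 182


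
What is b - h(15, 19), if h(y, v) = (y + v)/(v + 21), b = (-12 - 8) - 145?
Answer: -3317/20 ≈ -165.85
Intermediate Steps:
b = -165 (b = -20 - 145 = -165)
h(y, v) = (v + y)/(21 + v)
b - h(15, 19) = -165 - (19 + 15)/(21 + 19) = -165 - 34/40 = -165 - 1*17/20 = -165 - 17/20 = -3317/20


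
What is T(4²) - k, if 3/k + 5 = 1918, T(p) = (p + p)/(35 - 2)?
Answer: 61117/63129 ≈ 0.96813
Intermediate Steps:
T(p) = 2*p/33 (T(p) = (2*p)/33 = (2*p)*(1/33) = 2*p/33)
k = 3/1913 (k = 3/(-5 + 1918) = 3/1913 ≈ 0.0015682)
T(4²) - k = (2/33)*4² - 1*3/1913 = (2/33)*16 - 3/1913 = 32/33 - 3/1913 = 61117/63129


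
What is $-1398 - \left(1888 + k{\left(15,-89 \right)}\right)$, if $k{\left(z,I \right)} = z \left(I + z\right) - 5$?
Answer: $-2171$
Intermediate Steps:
$k{\left(z,I \right)} = -5 + z \left(I + z\right)$
$-1398 - \left(1888 + k{\left(15,-89 \right)}\right) = -1398 - \left(1888 - \left(1340 - 225\right)\right) = -1398 - \left(1888 - 1115\right) = -1398 - 773 = -2171$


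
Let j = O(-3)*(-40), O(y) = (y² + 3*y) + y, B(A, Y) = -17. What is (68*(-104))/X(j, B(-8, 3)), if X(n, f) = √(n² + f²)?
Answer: -7072*√14689/14689 ≈ -58.351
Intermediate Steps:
O(y) = y² + 4*y
j = 120 (j = -3*(4 - 3)*(-40) = -3*1*(-40) = -3*(-40) = 120)
X(n, f) = √(f² + n²)
(68*(-104))/X(j, B(-8, 3)) = (68*(-104))/(√((-17)² + 120²)) = -7072/√(289 + 14400) = -7072*√14689/14689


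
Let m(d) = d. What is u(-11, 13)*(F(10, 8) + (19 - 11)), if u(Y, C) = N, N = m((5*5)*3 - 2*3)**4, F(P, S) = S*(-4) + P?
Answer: -317339694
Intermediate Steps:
F(P, S) = P - 4*S (F(P, S) = -4*S + P = P - 4*S)
N = 22667121 (N = ((5*5)*3 - 2*3)**4 = (25*3 - 6)**4 = (75 - 6)**4 = 69**4 = 22667121)
u(Y, C) = 22667121
u(-11, 13)*(F(10, 8) + (19 - 11)) = 22667121*((10 - 4*8) + (19 - 11)) = 22667121*((10 - 32) + 8) = 22667121*(-22 + 8) = 22667121*(-14) = -317339694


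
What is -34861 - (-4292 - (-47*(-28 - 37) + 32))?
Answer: -27482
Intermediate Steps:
-34861 - (-4292 - (-47*(-28 - 37) + 32)) = -34861 - (-4292 - (-47*(-65) + 32)) = -34861 - (-4292 - (3055 + 32)) = -34861 - (-4292 - 1*3087) = -34861 - (-4292 - 3087) = -34861 - 1*(-7379) = -34861 + 7379 = -27482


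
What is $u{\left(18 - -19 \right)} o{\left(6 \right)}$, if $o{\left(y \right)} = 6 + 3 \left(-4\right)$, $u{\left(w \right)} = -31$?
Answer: $186$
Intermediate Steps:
$o{\left(y \right)} = -6$ ($o{\left(y \right)} = 6 - 12 = -6$)
$u{\left(18 - -19 \right)} o{\left(6 \right)} = \left(-31\right) \left(-6\right) = 186$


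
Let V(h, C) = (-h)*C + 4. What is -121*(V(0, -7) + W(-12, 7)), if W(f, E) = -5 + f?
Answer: 1573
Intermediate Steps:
V(h, C) = 4 - C*h (V(h, C) = -C*h + 4 = 4 - C*h)
-121*(V(0, -7) + W(-12, 7)) = -121*((4 - 1*(-7)*0) + (-5 - 12)) = -121*((4 + 0) - 17) = -121*(4 - 17) = -121*(-13) = 1573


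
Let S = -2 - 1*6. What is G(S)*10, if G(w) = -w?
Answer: 80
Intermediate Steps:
S = -8 (S = -2 - 6 = -8)
G(S)*10 = -1*(-8)*10 = 8*10 = 80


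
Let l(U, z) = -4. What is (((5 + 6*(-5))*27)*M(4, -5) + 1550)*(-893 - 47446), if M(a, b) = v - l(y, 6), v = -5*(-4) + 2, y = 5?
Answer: 773424000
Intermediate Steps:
v = 22 (v = 20 + 2 = 22)
M(a, b) = 26 (M(a, b) = 22 - 1*(-4) = 22 + 4 = 26)
(((5 + 6*(-5))*27)*M(4, -5) + 1550)*(-893 - 47446) = (((5 + 6*(-5))*27)*26 + 1550)*(-893 - 47446) = (((5 - 30)*27)*26 + 1550)*(-48339) = (-25*27*26 + 1550)*(-48339) = (-675*26 + 1550)*(-48339) = (-17550 + 1550)*(-48339) = -16000*(-48339) = 773424000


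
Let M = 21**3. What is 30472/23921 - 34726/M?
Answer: -548479454/221532381 ≈ -2.4758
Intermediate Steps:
M = 9261
30472/23921 - 34726/M = 30472/23921 - 34726/9261 = -548479454/221532381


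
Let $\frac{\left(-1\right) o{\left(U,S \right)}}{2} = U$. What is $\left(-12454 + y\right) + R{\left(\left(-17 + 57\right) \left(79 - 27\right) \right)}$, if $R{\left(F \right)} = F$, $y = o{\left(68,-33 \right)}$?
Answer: $-10510$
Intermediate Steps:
$o{\left(U,S \right)} = - 2 U$
$y = -136$ ($y = \left(-2\right) 68 = -136$)
$\left(-12454 + y\right) + R{\left(\left(-17 + 57\right) \left(79 - 27\right) \right)} = \left(-12454 - 136\right) + \left(-17 + 57\right) \left(79 - 27\right) = -12590 + 40 \cdot 52 = -12590 + 2080 = -10510$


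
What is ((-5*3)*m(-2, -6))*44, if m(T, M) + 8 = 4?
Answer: 2640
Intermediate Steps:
m(T, M) = -4 (m(T, M) = -8 + 4 = -4)
((-5*3)*m(-2, -6))*44 = (-5*3*(-4))*44 = -15*(-4)*44 = 60*44 = 2640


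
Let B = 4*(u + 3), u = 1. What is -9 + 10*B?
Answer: 151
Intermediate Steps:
B = 16 (B = 4*(1 + 3) = 4*4 = 16)
-9 + 10*B = -9 + 10*16 = -9 + 160 = 151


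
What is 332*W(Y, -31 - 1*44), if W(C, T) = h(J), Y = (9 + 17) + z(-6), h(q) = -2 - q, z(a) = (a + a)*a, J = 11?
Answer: -4316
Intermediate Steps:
z(a) = 2*a² (z(a) = (2*a)*a = 2*a²)
Y = 98 (Y = (9 + 17) + 2*(-6)² = 26 + 2*36 = 26 + 72 = 98)
W(C, T) = -13 (W(C, T) = -2 - 1*11 = -2 - 11 = -13)
332*W(Y, -31 - 1*44) = 332*(-13) = -4316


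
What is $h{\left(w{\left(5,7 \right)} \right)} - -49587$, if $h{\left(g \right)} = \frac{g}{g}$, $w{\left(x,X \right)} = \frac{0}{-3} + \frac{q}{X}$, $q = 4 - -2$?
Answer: $49588$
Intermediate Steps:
$q = 6$ ($q = 4 + 2 = 6$)
$w{\left(x,X \right)} = \frac{6}{X}$ ($w{\left(x,X \right)} = \frac{0}{-3} + \frac{6}{X} = 0 \left(- \frac{1}{3}\right) + \frac{6}{X} = 0 + \frac{6}{X} = \frac{6}{X}$)
$h{\left(g \right)} = 1$
$h{\left(w{\left(5,7 \right)} \right)} - -49587 = 1 - -49587 = 1 + 49587 = 49588$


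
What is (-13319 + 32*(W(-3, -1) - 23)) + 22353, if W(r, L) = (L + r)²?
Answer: 8810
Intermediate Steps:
(-13319 + 32*(W(-3, -1) - 23)) + 22353 = (-13319 + 32*((-1 - 3)² - 23)) + 22353 = (-13319 + 32*((-4)² - 23)) + 22353 = (-13319 + 32*(16 - 23)) + 22353 = (-13319 + 32*(-7)) + 22353 = (-13319 - 224) + 22353 = -13543 + 22353 = 8810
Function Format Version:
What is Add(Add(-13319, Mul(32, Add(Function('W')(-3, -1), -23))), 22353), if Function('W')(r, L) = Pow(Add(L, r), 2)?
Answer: 8810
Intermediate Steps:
Add(Add(-13319, Mul(32, Add(Function('W')(-3, -1), -23))), 22353) = Add(Add(-13319, Mul(32, Add(Pow(Add(-1, -3), 2), -23))), 22353) = Add(Add(-13319, Mul(32, Add(Pow(-4, 2), -23))), 22353) = Add(Add(-13319, Mul(32, Add(16, -23))), 22353) = Add(Add(-13319, Mul(32, -7)), 22353) = Add(Add(-13319, -224), 22353) = Add(-13543, 22353) = 8810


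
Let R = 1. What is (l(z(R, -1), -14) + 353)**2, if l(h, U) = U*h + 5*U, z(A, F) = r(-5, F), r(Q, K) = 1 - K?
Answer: 65025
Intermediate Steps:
z(A, F) = 1 - F
l(h, U) = 5*U + U*h
(l(z(R, -1), -14) + 353)**2 = (-14*(5 + (1 - 1*(-1))) + 353)**2 = (-14*(5 + (1 + 1)) + 353)**2 = (-14*(5 + 2) + 353)**2 = (-14*7 + 353)**2 = (-98 + 353)**2 = 255**2 = 65025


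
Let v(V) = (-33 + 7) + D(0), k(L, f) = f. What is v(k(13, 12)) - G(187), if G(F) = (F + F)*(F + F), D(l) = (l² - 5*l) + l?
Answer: -139902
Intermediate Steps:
D(l) = l² - 4*l
v(V) = -26 (v(V) = (-33 + 7) + 0*(-4 + 0) = -26 + 0*(-4) = -26 + 0 = -26)
G(F) = 4*F² (G(F) = (2*F)*(2*F) = 4*F²)
v(k(13, 12)) - G(187) = -26 - 4*187² = -26 - 4*34969 = -26 - 1*139876 = -26 - 139876 = -139902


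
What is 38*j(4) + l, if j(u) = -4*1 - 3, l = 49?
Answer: -217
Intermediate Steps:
j(u) = -7 (j(u) = -4 - 3 = -7)
38*j(4) + l = 38*(-7) + 49 = -266 + 49 = -217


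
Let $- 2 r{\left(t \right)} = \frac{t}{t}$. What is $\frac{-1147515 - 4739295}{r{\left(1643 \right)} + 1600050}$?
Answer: $- \frac{11773620}{3200099} \approx -3.6791$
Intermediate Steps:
$r{\left(t \right)} = - \frac{1}{2}$ ($r{\left(t \right)} = - \frac{t \frac{1}{t}}{2} = \left(- \frac{1}{2}\right) 1 = - \frac{1}{2}$)
$\frac{-1147515 - 4739295}{r{\left(1643 \right)} + 1600050} = \frac{-1147515 - 4739295}{- \frac{1}{2} + 1600050} = - \frac{5886810}{\frac{3200099}{2}} = \left(-5886810\right) \frac{2}{3200099} = - \frac{11773620}{3200099}$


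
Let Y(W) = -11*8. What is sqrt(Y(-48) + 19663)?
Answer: 15*sqrt(87) ≈ 139.91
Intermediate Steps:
Y(W) = -88
sqrt(Y(-48) + 19663) = sqrt(-88 + 19663) = sqrt(19575) = 15*sqrt(87)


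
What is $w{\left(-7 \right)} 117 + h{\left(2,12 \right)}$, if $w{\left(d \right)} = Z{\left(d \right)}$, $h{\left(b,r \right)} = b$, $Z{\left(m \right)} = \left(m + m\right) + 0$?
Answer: $-1636$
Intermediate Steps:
$Z{\left(m \right)} = 2 m$ ($Z{\left(m \right)} = 2 m + 0 = 2 m$)
$w{\left(d \right)} = 2 d$
$w{\left(-7 \right)} 117 + h{\left(2,12 \right)} = 2 \left(-7\right) 117 + 2 = \left(-14\right) 117 + 2 = -1638 + 2 = -1636$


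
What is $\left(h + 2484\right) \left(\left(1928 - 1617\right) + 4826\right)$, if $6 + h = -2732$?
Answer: $-1304798$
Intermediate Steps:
$h = -2738$ ($h = -6 - 2732 = -2738$)
$\left(h + 2484\right) \left(\left(1928 - 1617\right) + 4826\right) = \left(-2738 + 2484\right) \left(\left(1928 - 1617\right) + 4826\right) = - 254 \left(\left(1928 - 1617\right) + 4826\right) = - 254 \left(311 + 4826\right) = \left(-254\right) 5137 = -1304798$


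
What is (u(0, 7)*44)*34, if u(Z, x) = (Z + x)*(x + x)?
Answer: 146608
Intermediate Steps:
u(Z, x) = 2*x*(Z + x) (u(Z, x) = (Z + x)*(2*x) = 2*x*(Z + x))
(u(0, 7)*44)*34 = ((2*7*(0 + 7))*44)*34 = ((2*7*7)*44)*34 = (98*44)*34 = 4312*34 = 146608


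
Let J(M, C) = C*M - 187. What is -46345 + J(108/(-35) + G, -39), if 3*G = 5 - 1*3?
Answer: -1625318/35 ≈ -46438.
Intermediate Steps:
G = 2/3 (G = (5 - 1*3)/3 = (5 - 3)/3 = (1/3)*2 = 2/3 ≈ 0.66667)
J(M, C) = -187 + C*M
-46345 + J(108/(-35) + G, -39) = -46345 + (-187 - 39*(108/(-35) + 2/3)) = -46345 + (-187 - 39*(108*(-1/35) + 2/3)) = -46345 + (-187 - 39*(-108/35 + 2/3)) = -46345 + (-187 - 39*(-254/105)) = -46345 + (-187 + 3302/35) = -46345 - 3243/35 = -1625318/35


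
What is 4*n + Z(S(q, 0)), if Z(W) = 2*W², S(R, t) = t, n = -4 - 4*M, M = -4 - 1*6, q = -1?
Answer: 144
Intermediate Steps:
M = -10 (M = -4 - 6 = -10)
n = 36 (n = -4 - 4*(-10) = -4 + 40 = 36)
4*n + Z(S(q, 0)) = 4*36 + 2*0² = 144 + 2*0 = 144 + 0 = 144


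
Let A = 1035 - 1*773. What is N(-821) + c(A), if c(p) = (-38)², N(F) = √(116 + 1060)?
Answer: 1444 + 14*√6 ≈ 1478.3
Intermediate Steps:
N(F) = 14*√6 (N(F) = √1176 = 14*√6)
A = 262 (A = 1035 - 773 = 262)
c(p) = 1444
N(-821) + c(A) = 14*√6 + 1444 = 1444 + 14*√6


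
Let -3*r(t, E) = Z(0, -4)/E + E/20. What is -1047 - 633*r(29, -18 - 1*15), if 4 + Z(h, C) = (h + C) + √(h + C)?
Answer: -887039/660 - 422*I/33 ≈ -1344.0 - 12.788*I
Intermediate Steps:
Z(h, C) = -4 + C + h + √(C + h) (Z(h, C) = -4 + ((h + C) + √(h + C)) = -4 + ((C + h) + √(C + h)) = -4 + (C + h + √(C + h)) = -4 + C + h + √(C + h))
r(t, E) = -E/60 - (-8 + 2*I)/(3*E) (r(t, E) = -((-4 - 4 + 0 + √(-4 + 0))/E + E/20)/3 = -((-4 - 4 + 0 + √(-4))/E + E*(1/20))/3 = -((-4 - 4 + 0 + 2*I)/E + E/20)/3 = -((-8 + 2*I)/E + E/20)/3 = -(E/20 + (-8 + 2*I)/E)/3 = -E/60 - (-8 + 2*I)/(3*E))
-1047 - 633*r(29, -18 - 1*15) = -1047 - 211*(160 - (-18 - 1*15)² - 40*I)/(20*(-18 - 1*15)) = -1047 - 211*(160 - (-18 - 15)² - 40*I)/(20*(-18 - 15)) = -1047 - 211*(160 - 1*(-33)² - 40*I)/(20*(-33)) = -1047 - 211*(-1)*(160 - 1*1089 - 40*I)/(20*33) = -1047 - 211*(-1)*(160 - 1089 - 40*I)/(20*33) = -1047 - 211*(-1)*(-929 - 40*I)/(20*33) = -1047 - 633*(929/1980 + 2*I/99) = -1047 + (-196019/660 - 422*I/33) = -887039/660 - 422*I/33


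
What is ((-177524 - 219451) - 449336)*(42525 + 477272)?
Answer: -439909918867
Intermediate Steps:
((-177524 - 219451) - 449336)*(42525 + 477272) = (-396975 - 449336)*519797 = -846311*519797 = -439909918867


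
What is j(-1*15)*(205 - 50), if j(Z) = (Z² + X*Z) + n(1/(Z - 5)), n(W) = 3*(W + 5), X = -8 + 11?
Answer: 120807/4 ≈ 30202.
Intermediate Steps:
X = 3
n(W) = 15 + 3*W (n(W) = 3*(5 + W) = 15 + 3*W)
j(Z) = 15 + Z² + 3*Z + 3/(-5 + Z) (j(Z) = (Z² + 3*Z) + (15 + 3/(Z - 5)) = (Z² + 3*Z) + (15 + 3/(-5 + Z)) = 15 + Z² + 3*Z + 3/(-5 + Z))
j(-1*15)*(205 - 50) = ((-72 + (-1*15)³ - 2*(-1*15)²)/(-5 - 1*15))*(205 - 50) = ((-72 + (-15)³ - 2*(-15)²)/(-5 - 15))*155 = ((-72 - 3375 - 2*225)/(-20))*155 = -(-72 - 3375 - 450)/20*155 = -1/20*(-3897)*155 = (3897/20)*155 = 120807/4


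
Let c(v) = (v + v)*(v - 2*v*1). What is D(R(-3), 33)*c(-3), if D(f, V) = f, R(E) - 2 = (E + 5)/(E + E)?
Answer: -30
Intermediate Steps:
R(E) = 2 + (5 + E)/(2*E) (R(E) = 2 + (E + 5)/(E + E) = 2 + (5 + E)/((2*E)) = 2 + (5 + E)*(1/(2*E)) = 2 + (5 + E)/(2*E))
c(v) = -2*v² (c(v) = (2*v)*(v - 2*v) = (2*v)*(-v) = -2*v²)
D(R(-3), 33)*c(-3) = ((5/2)*(1 - 3)/(-3))*(-2*(-3)²) = ((5/2)*(-⅓)*(-2))*(-2*9) = (5/3)*(-18) = -30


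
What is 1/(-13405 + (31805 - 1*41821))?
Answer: -1/23421 ≈ -4.2697e-5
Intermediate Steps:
1/(-13405 + (31805 - 1*41821)) = 1/(-13405 + (31805 - 41821)) = 1/(-13405 - 10016) = 1/(-23421) = -1/23421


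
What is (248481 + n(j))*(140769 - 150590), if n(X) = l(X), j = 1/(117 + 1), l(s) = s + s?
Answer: -143979591980/59 ≈ -2.4403e+9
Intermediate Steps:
l(s) = 2*s
j = 1/118 ≈ 0.0084746
n(X) = 2*X
(248481 + n(j))*(140769 - 150590) = (248481 + 2*(1/118))*(140769 - 150590) = (248481 + 1/59)*(-9821) = (14660380/59)*(-9821) = -143979591980/59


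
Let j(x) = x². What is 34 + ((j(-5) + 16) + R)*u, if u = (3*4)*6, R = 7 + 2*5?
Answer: 4210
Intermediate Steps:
R = 17 (R = 7 + 10 = 17)
u = 72 (u = 12*6 = 72)
34 + ((j(-5) + 16) + R)*u = 34 + (((-5)² + 16) + 17)*72 = 34 + ((25 + 16) + 17)*72 = 34 + (41 + 17)*72 = 34 + 58*72 = 34 + 4176 = 4210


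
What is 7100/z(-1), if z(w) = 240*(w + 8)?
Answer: 355/84 ≈ 4.2262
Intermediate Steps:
z(w) = 1920 + 240*w (z(w) = 240*(8 + w) = 1920 + 240*w)
7100/z(-1) = 7100/(1920 + 240*(-1)) = 7100/(1920 - 240) = 7100/1680 = 7100*(1/1680) = 355/84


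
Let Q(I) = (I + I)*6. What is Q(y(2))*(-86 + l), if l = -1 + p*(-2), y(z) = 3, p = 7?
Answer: -3636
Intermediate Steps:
Q(I) = 12*I (Q(I) = (2*I)*6 = 12*I)
l = -15 (l = -1 + 7*(-2) = -1 - 14 = -15)
Q(y(2))*(-86 + l) = (12*3)*(-86 - 15) = 36*(-101) = -3636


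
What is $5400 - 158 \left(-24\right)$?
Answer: $9192$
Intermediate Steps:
$5400 - 158 \left(-24\right) = 5400 - -3792 = 5400 + 3792 = 9192$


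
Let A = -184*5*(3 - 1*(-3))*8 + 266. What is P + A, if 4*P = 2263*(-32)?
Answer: -61998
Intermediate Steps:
A = -43894 (A = -184*5*(3 + 3)*8 + 266 = -184*5*6*8 + 266 = -5520*8 + 266 = -184*240 + 266 = -44160 + 266 = -43894)
P = -18104 (P = (2263*(-32))/4 = (1/4)*(-72416) = -18104)
P + A = -18104 - 43894 = -61998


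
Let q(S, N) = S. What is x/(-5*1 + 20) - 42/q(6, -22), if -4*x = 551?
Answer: -971/60 ≈ -16.183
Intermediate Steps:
x = -551/4 (x = -1/4*551 = -551/4 ≈ -137.75)
x/(-5*1 + 20) - 42/q(6, -22) = -551/(4*(-5*1 + 20)) - 42/6 = -551/(4*(-5 + 20)) - 42*1/6 = -551/4/15 - 7 = -551/4*1/15 - 7 = -551/60 - 7 = -971/60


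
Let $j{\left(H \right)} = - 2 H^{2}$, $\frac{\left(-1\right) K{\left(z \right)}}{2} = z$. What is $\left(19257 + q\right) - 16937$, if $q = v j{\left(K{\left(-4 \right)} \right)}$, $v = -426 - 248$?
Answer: $88592$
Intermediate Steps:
$K{\left(z \right)} = - 2 z$
$v = -674$
$q = 86272$ ($q = - 674 \left(- 2 \left(\left(-2\right) \left(-4\right)\right)^{2}\right) = - 674 \left(- 2 \cdot 8^{2}\right) = - 674 \left(\left(-2\right) 64\right) = \left(-674\right) \left(-128\right) = 86272$)
$\left(19257 + q\right) - 16937 = \left(19257 + 86272\right) - 16937 = 105529 - 16937 = 88592$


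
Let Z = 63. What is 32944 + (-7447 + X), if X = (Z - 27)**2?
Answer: 26793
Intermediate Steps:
X = 1296 (X = (63 - 27)**2 = 36**2 = 1296)
32944 + (-7447 + X) = 32944 + (-7447 + 1296) = 32944 - 6151 = 26793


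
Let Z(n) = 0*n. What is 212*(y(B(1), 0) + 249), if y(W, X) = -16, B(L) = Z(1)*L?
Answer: 49396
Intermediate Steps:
Z(n) = 0
B(L) = 0 (B(L) = 0*L = 0)
212*(y(B(1), 0) + 249) = 212*(-16 + 249) = 212*233 = 49396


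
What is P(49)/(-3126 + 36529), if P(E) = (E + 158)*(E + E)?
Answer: 20286/33403 ≈ 0.60731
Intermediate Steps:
P(E) = 2*E*(158 + E) (P(E) = (158 + E)*(2*E) = 2*E*(158 + E))
P(49)/(-3126 + 36529) = (2*49*(158 + 49))/(-3126 + 36529) = (2*49*207)/33403 = 20286*(1/33403) = 20286/33403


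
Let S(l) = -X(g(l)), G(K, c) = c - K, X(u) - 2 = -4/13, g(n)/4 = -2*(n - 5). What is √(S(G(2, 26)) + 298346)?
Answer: 2*√12605047/13 ≈ 546.21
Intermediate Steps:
g(n) = 40 - 8*n (g(n) = 4*(-2*(n - 5)) = 4*(-2*(-5 + n)) = 4*(10 - 2*n) = 40 - 8*n)
X(u) = 22/13 (X(u) = 2 - 4/13 = 22/13)
S(l) = -22/13 (S(l) = -1*22/13 = -22/13)
√(S(G(2, 26)) + 298346) = √(-22/13 + 298346) = √(3878476/13) = 2*√12605047/13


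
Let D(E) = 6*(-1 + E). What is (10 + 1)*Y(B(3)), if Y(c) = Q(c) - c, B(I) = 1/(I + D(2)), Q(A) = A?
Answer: 0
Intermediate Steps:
D(E) = -6 + 6*E
B(I) = 1/(6 + I) (B(I) = 1/(I + (-6 + 6*2)) = 1/(I + (-6 + 12)) = 1/(I + 6) = 1/(6 + I))
Y(c) = 0 (Y(c) = c - c = 0)
(10 + 1)*Y(B(3)) = (10 + 1)*0 = 11*0 = 0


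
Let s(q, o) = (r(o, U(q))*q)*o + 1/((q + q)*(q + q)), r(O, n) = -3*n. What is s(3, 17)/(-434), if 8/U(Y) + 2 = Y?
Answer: 44063/15624 ≈ 2.8202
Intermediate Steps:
U(Y) = 8/(-2 + Y)
s(q, o) = 1/(4*q**2) - 24*o*q/(-2 + q) (s(q, o) = ((-24/(-2 + q))*q)*o + 1/((q + q)*(q + q)) = ((-24/(-2 + q))*q)*o + 1/((2*q)*(2*q)) = (-24*q/(-2 + q))*o + 1/(4*q**2) = -24*o*q/(-2 + q) + 1/(4*q**2) = 1/(4*q**2) - 24*o*q/(-2 + q))
s(3, 17)/(-434) = ((1/4)*(-2 + 3 - 96*17*3**3)/(3**2*(-2 + 3)))/(-434) = ((1/4)*(1/9)*(-2 + 3 - 96*17*27)/1)*(-1/434) = ((1/4)*(1/9)*1*(-2 + 3 - 44064))*(-1/434) = ((1/4)*(1/9)*1*(-44063))*(-1/434) = -44063/36*(-1/434) = 44063/15624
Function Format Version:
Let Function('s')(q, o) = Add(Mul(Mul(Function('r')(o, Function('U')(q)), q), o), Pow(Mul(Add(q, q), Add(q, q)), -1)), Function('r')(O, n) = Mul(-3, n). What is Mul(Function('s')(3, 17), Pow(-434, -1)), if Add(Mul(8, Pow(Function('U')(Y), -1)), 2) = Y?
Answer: Rational(44063, 15624) ≈ 2.8202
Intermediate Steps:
Function('U')(Y) = Mul(8, Pow(Add(-2, Y), -1))
Function('s')(q, o) = Add(Mul(Rational(1, 4), Pow(q, -2)), Mul(-24, o, q, Pow(Add(-2, q), -1))) (Function('s')(q, o) = Add(Mul(Mul(Mul(-3, Mul(8, Pow(Add(-2, q), -1))), q), o), Pow(Mul(Add(q, q), Add(q, q)), -1)) = Add(Mul(Mul(Mul(-24, Pow(Add(-2, q), -1)), q), o), Pow(Mul(Mul(2, q), Mul(2, q)), -1)) = Add(Mul(Mul(-24, q, Pow(Add(-2, q), -1)), o), Pow(Mul(4, Pow(q, 2)), -1)) = Add(Mul(-24, o, q, Pow(Add(-2, q), -1)), Mul(Rational(1, 4), Pow(q, -2))) = Add(Mul(Rational(1, 4), Pow(q, -2)), Mul(-24, o, q, Pow(Add(-2, q), -1))))
Mul(Function('s')(3, 17), Pow(-434, -1)) = Mul(Mul(Rational(1, 4), Pow(3, -2), Pow(Add(-2, 3), -1), Add(-2, 3, Mul(-96, 17, Pow(3, 3)))), Pow(-434, -1)) = Mul(Mul(Rational(1, 4), Rational(1, 9), Pow(1, -1), Add(-2, 3, Mul(-96, 17, 27))), Rational(-1, 434)) = Mul(Mul(Rational(1, 4), Rational(1, 9), 1, Add(-2, 3, -44064)), Rational(-1, 434)) = Mul(Mul(Rational(1, 4), Rational(1, 9), 1, -44063), Rational(-1, 434)) = Mul(Rational(-44063, 36), Rational(-1, 434)) = Rational(44063, 15624)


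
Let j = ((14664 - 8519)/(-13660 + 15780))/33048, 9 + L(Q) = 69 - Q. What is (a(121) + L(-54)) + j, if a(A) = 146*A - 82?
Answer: 247990606925/14012352 ≈ 17698.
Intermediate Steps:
a(A) = -82 + 146*A
L(Q) = 60 - Q (L(Q) = -9 + (69 - Q) = 60 - Q)
j = 1229/14012352 (j = (6145/2120)*(1/33048) = (6145*(1/2120))*(1/33048) = (1229/424)*(1/33048) = 1229/14012352 ≈ 8.7708e-5)
(a(121) + L(-54)) + j = ((-82 + 146*121) + (60 - 1*(-54))) + 1229/14012352 = ((-82 + 17666) + (60 + 54)) + 1229/14012352 = (17584 + 114) + 1229/14012352 = 17698 + 1229/14012352 = 247990606925/14012352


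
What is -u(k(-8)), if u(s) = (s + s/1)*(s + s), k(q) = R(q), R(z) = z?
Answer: -256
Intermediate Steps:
k(q) = q
u(s) = 4*s² (u(s) = (s + s*1)*(2*s) = (s + s)*(2*s) = (2*s)*(2*s) = 4*s²)
-u(k(-8)) = -4*(-8)² = -4*64 = -1*256 = -256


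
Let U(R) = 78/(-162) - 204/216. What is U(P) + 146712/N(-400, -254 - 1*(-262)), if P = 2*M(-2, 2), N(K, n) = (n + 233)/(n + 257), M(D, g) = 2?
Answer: 2099430163/13014 ≈ 1.6132e+5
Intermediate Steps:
N(K, n) = (233 + n)/(257 + n)
P = 4 (P = 2*2 = 4)
U(R) = -77/54 (U(R) = 78*(-1/162) - 204*1/216 = -13/27 - 17/18 = -77/54)
U(P) + 146712/N(-400, -254 - 1*(-262)) = -77/54 + 146712/(((233 + (-254 - 1*(-262)))/(257 + (-254 - 1*(-262))))) = -77/54 + 146712/(((233 + (-254 + 262))/(257 + (-254 + 262)))) = -77/54 + 146712/(((233 + 8)/(257 + 8))) = -77/54 + 146712/((241/265)) = -77/54 + 146712/(((1/265)*241)) = -77/54 + 146712/(241/265) = -77/54 + 146712*(265/241) = -77/54 + 38878680/241 = 2099430163/13014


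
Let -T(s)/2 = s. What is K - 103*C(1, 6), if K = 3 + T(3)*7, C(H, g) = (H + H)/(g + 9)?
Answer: -791/15 ≈ -52.733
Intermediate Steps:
T(s) = -2*s
C(H, g) = 2*H/(9 + g) (C(H, g) = (2*H)/(9 + g) = 2*H/(9 + g))
K = -39 (K = 3 - 2*3*7 = 3 - 6*7 = 3 - 42 = -39)
K - 103*C(1, 6) = -39 - 206/(9 + 6) = -39 - 206/15 = -791/15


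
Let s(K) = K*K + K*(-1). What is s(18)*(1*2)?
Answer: 612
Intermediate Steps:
s(K) = K**2 - K
s(18)*(1*2) = (18*(-1 + 18))*(1*2) = (18*17)*2 = 306*2 = 612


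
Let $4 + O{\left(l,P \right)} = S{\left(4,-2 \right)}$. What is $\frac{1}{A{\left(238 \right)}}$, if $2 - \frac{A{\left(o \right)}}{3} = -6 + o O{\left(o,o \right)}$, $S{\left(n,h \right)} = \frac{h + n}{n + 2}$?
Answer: $\frac{1}{2642} \approx 0.0003785$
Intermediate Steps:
$S{\left(n,h \right)} = \frac{h + n}{2 + n}$
$O{\left(l,P \right)} = - \frac{11}{3}$ ($O{\left(l,P \right)} = -4 + \frac{-2 + 4}{2 + 4} = -4 + \frac{1}{6} \cdot 2 = -4 + \frac{1}{3} = - \frac{11}{3}$)
$A{\left(o \right)} = 24 + 11 o$ ($A{\left(o \right)} = 6 - 3 \left(-6 + o \left(- \frac{11}{3}\right)\right) = 6 - 3 \left(-6 - \frac{11 o}{3}\right) = 6 + \left(18 + 11 o\right) = 24 + 11 o$)
$\frac{1}{A{\left(238 \right)}} = \frac{1}{24 + 11 \cdot 238} = \frac{1}{24 + 2618} = \frac{1}{2642}$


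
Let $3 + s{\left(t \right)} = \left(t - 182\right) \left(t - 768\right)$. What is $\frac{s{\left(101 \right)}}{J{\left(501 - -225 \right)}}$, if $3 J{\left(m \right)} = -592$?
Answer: $- \frac{20259}{74} \approx -273.77$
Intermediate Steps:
$J{\left(m \right)} = - \frac{592}{3}$ ($J{\left(m \right)} = \frac{1}{3} \left(-592\right) = - \frac{592}{3}$)
$s{\left(t \right)} = -3 + \left(-768 + t\right) \left(-182 + t\right)$ ($s{\left(t \right)} = -3 + \left(t - 182\right) \left(t - 768\right) = -3 + \left(-182 + t\right) \left(-768 + t\right) = -3 + \left(-768 + t\right) \left(-182 + t\right)$)
$\frac{s{\left(101 \right)}}{J{\left(501 - -225 \right)}} = \frac{139773 + 101^{2} - 95950}{- \frac{592}{3}} = \left(139773 + 10201 - 95950\right) \left(- \frac{3}{592}\right) = 54024 \left(- \frac{3}{592}\right) = - \frac{20259}{74}$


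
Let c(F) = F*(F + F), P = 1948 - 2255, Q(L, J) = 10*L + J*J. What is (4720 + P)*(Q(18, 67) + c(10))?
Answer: 21486897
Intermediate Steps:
Q(L, J) = J**2 + 10*L (Q(L, J) = 10*L + J**2 = J**2 + 10*L)
P = -307
c(F) = 2*F**2 (c(F) = F*(2*F) = 2*F**2)
(4720 + P)*(Q(18, 67) + c(10)) = (4720 - 307)*((67**2 + 10*18) + 2*10**2) = 4413*((4489 + 180) + 2*100) = 4413*(4669 + 200) = 4413*4869 = 21486897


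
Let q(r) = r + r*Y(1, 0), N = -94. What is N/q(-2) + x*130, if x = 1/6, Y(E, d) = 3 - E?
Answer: 112/3 ≈ 37.333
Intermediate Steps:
q(r) = 3*r (q(r) = r + r*(3 - 1*1) = r + r*(3 - 1) = r + r*2 = r + 2*r = 3*r)
x = ⅙ ≈ 0.16667
N/q(-2) + x*130 = -94/(3*(-2)) + (⅙)*130 = -94/(-6) + 65/3 = -94*(-⅙) + 65/3 = 47/3 + 65/3 = 112/3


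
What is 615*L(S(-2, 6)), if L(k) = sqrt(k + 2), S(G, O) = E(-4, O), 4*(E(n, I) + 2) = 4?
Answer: 615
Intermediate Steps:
E(n, I) = -1 (E(n, I) = -2 + (1/4)*4 = -2 + 1 = -1)
S(G, O) = -1
L(k) = sqrt(2 + k)
615*L(S(-2, 6)) = 615*sqrt(2 - 1) = 615*sqrt(1) = 615*1 = 615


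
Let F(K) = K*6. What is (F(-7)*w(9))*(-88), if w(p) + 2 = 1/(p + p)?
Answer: -21560/3 ≈ -7186.7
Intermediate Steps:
F(K) = 6*K
w(p) = -2 + 1/(2*p) (w(p) = -2 + 1/(p + p) = -2 + 1/(2*p))
(F(-7)*w(9))*(-88) = ((6*(-7))*(-2 + (½)/9))*(-88) = -42*(-2 + (½)*(⅑))*(-88) = -42*(-2 + 1/18)*(-88) = -42*(-35/18)*(-88) = (245/3)*(-88) = -21560/3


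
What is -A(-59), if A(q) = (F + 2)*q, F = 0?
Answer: 118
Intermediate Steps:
A(q) = 2*q (A(q) = (0 + 2)*q = 2*q)
-A(-59) = -2*(-59) = -1*(-118) = 118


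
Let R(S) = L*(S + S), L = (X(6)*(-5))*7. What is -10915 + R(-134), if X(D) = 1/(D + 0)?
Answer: -28055/3 ≈ -9351.7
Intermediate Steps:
X(D) = 1/D
L = -35/6 (L = (-5/6)*7 = ((1/6)*(-5))*7 = -5/6*7 = -35/6 ≈ -5.8333)
R(S) = -35*S/3 (R(S) = -35*(S + S)/6 = -35*S/3)
-10915 + R(-134) = -10915 - 35/3*(-134) = -10915 + 4690/3 = -28055/3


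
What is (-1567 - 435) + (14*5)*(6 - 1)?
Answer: -1652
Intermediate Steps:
(-1567 - 435) + (14*5)*(6 - 1) = -2002 + 70*5 = -2002 + 350 = -1652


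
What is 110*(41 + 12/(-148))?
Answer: 166540/37 ≈ 4501.1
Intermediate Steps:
110*(41 + 12/(-148)) = 110*(41 + 12*(-1/148)) = 110*(41 - 3/37) = 110*(1514/37) = 166540/37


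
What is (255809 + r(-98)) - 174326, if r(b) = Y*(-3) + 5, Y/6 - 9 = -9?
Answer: 81488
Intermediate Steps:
Y = 0 (Y = 54 + 6*(-9) = 54 - 54 = 0)
r(b) = 5 (r(b) = 0*(-3) + 5 = 0 + 5 = 5)
(255809 + r(-98)) - 174326 = (255809 + 5) - 174326 = 255814 - 174326 = 81488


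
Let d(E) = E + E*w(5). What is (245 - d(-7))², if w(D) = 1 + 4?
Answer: 82369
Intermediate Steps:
w(D) = 5
d(E) = 6*E (d(E) = E + E*5 = E + 5*E = 6*E)
(245 - d(-7))² = (245 - 6*(-7))² = (245 - 1*(-42))² = (245 + 42)² = 287² = 82369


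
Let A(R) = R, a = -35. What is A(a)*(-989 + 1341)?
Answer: -12320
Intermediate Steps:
A(a)*(-989 + 1341) = -35*(-989 + 1341) = -35*352 = -12320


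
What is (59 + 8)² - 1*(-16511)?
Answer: 21000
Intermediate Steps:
(59 + 8)² - 1*(-16511) = 67² + 16511 = 4489 + 16511 = 21000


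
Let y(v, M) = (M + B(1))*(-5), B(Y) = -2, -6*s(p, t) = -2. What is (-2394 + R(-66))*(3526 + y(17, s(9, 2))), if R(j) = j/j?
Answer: -25372979/3 ≈ -8.4577e+6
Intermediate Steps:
s(p, t) = ⅓ (s(p, t) = -⅙*(-2) = ⅓)
R(j) = 1
y(v, M) = 10 - 5*M (y(v, M) = (M - 2)*(-5) = (-2 + M)*(-5) = 10 - 5*M)
(-2394 + R(-66))*(3526 + y(17, s(9, 2))) = (-2394 + 1)*(3526 + (10 - 5*⅓)) = -2393*(3526 + (10 - 5/3)) = -2393*(3526 + 25/3) = -2393*10603/3 = -25372979/3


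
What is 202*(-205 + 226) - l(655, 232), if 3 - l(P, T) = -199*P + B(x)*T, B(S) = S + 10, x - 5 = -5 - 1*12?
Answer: -126570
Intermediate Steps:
x = -12 (x = 5 + (-5 - 1*12) = 5 + (-5 - 12) = 5 - 17 = -12)
B(S) = 10 + S
l(P, T) = 3 + 2*T + 199*P (l(P, T) = 3 - (-199*P + (10 - 12)*T) = 3 - (-199*P - 2*T) = 3 + (2*T + 199*P) = 3 + 2*T + 199*P)
202*(-205 + 226) - l(655, 232) = 202*(-205 + 226) - (3 + 2*232 + 199*655) = 202*21 - (3 + 464 + 130345) = 4242 - 1*130812 = 4242 - 130812 = -126570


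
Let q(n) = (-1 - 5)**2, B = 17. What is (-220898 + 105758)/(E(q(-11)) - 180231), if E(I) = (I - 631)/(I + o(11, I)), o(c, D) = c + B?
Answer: 7368960/11535379 ≈ 0.63881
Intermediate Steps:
q(n) = 36 (q(n) = (-6)**2 = 36)
o(c, D) = 17 + c (o(c, D) = c + 17 = 17 + c)
E(I) = (-631 + I)/(28 + I) (E(I) = (I - 631)/(I + (17 + 11)) = (-631 + I)/(I + 28) = (-631 + I)/(28 + I))
(-220898 + 105758)/(E(q(-11)) - 180231) = (-220898 + 105758)/((-631 + 36)/(28 + 36) - 180231) = -115140/(-595/64 - 180231) = -115140/(-11535379/64) = -115140*(-64/11535379) = 7368960/11535379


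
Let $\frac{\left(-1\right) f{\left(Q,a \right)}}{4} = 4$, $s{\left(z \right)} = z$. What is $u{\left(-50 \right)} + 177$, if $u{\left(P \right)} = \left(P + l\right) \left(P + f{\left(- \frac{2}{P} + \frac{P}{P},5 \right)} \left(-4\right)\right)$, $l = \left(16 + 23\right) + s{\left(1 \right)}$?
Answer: $37$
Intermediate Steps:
$f{\left(Q,a \right)} = -16$ ($f{\left(Q,a \right)} = \left(-4\right) 4 = -16$)
$l = 40$ ($l = \left(16 + 23\right) + 1 = 39 + 1 = 40$)
$u{\left(P \right)} = \left(40 + P\right) \left(64 + P\right)$ ($u{\left(P \right)} = \left(P + 40\right) \left(P - -64\right) = \left(40 + P\right) \left(P + 64\right) = \left(40 + P\right) \left(64 + P\right)$)
$u{\left(-50 \right)} + 177 = \left(2560 + \left(-50\right)^{2} + 104 \left(-50\right)\right) + 177 = \left(2560 + 2500 - 5200\right) + 177 = -140 + 177 = 37$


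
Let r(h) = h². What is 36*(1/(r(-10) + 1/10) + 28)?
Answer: 1009368/1001 ≈ 1008.4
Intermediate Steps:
36*(1/(r(-10) + 1/10) + 28) = 36*(1/((-10)² + 1/10) + 28) = 36*(1/(100 + ⅒) + 28) = 36*(1/(1001/10) + 28) = 36*(10/1001 + 28) = 36*(28038/1001) = 1009368/1001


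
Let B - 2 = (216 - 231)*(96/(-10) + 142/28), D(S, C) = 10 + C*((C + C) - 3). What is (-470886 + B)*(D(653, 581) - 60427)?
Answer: -288592360775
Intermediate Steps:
D(S, C) = 10 + C*(-3 + 2*C) (D(S, C) = 10 + C*(2*C - 3) = 10 + C*(-3 + 2*C))
B = 979/14 (B = 2 + (216 - 231)*(96/(-10) + 142/28) = 2 - 15*(96*(-⅒) + 142*(1/28)) = 2 - 15*(-48/5 + 71/14) = 2 - 15*(-317/70) = 2 + 951/14 = 979/14 ≈ 69.929)
(-470886 + B)*(D(653, 581) - 60427) = (-470886 + 979/14)*((10 - 3*581 + 2*581²) - 60427) = -6591425*((10 - 1743 + 2*337561) - 60427)/14 = -6591425*((10 - 1743 + 675122) - 60427)/14 = -6591425*(673389 - 60427)/14 = -6591425/14*612962 = -288592360775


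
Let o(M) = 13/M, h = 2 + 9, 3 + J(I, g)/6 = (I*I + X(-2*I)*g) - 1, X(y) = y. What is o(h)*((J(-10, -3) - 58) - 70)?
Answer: 104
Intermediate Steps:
J(I, g) = -24 + 6*I² - 12*I*g (J(I, g) = -18 + 6*((I*I + (-2*I)*g) - 1) = -18 + 6*((I² - 2*I*g) - 1) = -18 + 6*(-1 + I² - 2*I*g) = -18 + (-6 + 6*I² - 12*I*g) = -24 + 6*I² - 12*I*g)
h = 11
o(h)*((J(-10, -3) - 58) - 70) = (13/11)*(((-24 + 6*(-10)² - 12*(-10)*(-3)) - 58) - 70) = (13*(1/11))*(((-24 + 6*100 - 360) - 58) - 70) = 13*(((-24 + 600 - 360) - 58) - 70)/11 = 13*((216 - 58) - 70)/11 = 13*(158 - 70)/11 = (13/11)*88 = 104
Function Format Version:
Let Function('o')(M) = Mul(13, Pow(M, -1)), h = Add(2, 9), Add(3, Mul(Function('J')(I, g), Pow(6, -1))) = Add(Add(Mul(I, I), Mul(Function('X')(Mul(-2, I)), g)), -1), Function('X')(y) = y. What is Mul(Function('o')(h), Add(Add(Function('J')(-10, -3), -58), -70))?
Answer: 104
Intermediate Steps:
Function('J')(I, g) = Add(-24, Mul(6, Pow(I, 2)), Mul(-12, I, g)) (Function('J')(I, g) = Add(-18, Mul(6, Add(Add(Mul(I, I), Mul(Mul(-2, I), g)), -1))) = Add(-18, Mul(6, Add(Add(Pow(I, 2), Mul(-2, I, g)), -1))) = Add(-18, Mul(6, Add(-1, Pow(I, 2), Mul(-2, I, g)))) = Add(-18, Add(-6, Mul(6, Pow(I, 2)), Mul(-12, I, g))) = Add(-24, Mul(6, Pow(I, 2)), Mul(-12, I, g)))
h = 11
Mul(Function('o')(h), Add(Add(Function('J')(-10, -3), -58), -70)) = Mul(Mul(13, Pow(11, -1)), Add(Add(Add(-24, Mul(6, Pow(-10, 2)), Mul(-12, -10, -3)), -58), -70)) = Mul(Mul(13, Rational(1, 11)), Add(Add(Add(-24, Mul(6, 100), -360), -58), -70)) = Mul(Rational(13, 11), Add(Add(Add(-24, 600, -360), -58), -70)) = Mul(Rational(13, 11), Add(Add(216, -58), -70)) = Mul(Rational(13, 11), Add(158, -70)) = Mul(Rational(13, 11), 88) = 104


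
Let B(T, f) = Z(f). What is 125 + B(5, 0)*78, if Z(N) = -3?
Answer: -109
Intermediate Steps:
B(T, f) = -3
125 + B(5, 0)*78 = 125 - 3*78 = 125 - 234 = -109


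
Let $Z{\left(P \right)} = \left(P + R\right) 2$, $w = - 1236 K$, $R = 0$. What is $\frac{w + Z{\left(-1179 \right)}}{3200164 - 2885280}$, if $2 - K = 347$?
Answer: $\frac{212031}{157442} \approx 1.3467$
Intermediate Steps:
$K = -345$ ($K = 2 - 347 = -345$)
$w = 426420$ ($w = \left(-1236\right) \left(-345\right) = 426420$)
$Z{\left(P \right)} = 2 P$ ($Z{\left(P \right)} = \left(P + 0\right) 2 = P 2 = 2 P$)
$\frac{w + Z{\left(-1179 \right)}}{3200164 - 2885280} = \frac{426420 + 2 \left(-1179\right)}{3200164 - 2885280} = \frac{426420 - 2358}{314884} = 424062 \cdot \frac{1}{314884} = \frac{212031}{157442}$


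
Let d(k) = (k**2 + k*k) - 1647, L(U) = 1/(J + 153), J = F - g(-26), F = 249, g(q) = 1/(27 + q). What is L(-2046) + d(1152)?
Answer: 1063676962/401 ≈ 2.6526e+6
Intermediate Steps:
J = 248 (J = 249 - 1/(27 - 26) = 249 - 1/1 = 249 - 1*1 = 249 - 1 = 248)
L(U) = 1/401 (L(U) = 1/(248 + 153) = 1/401)
d(k) = -1647 + 2*k**2 (d(k) = (k**2 + k**2) - 1647 = 2*k**2 - 1647 = -1647 + 2*k**2)
L(-2046) + d(1152) = 1/401 + (-1647 + 2*1152**2) = 1/401 + (-1647 + 2*1327104) = 1/401 + (-1647 + 2654208) = 1/401 + 2652561 = 1063676962/401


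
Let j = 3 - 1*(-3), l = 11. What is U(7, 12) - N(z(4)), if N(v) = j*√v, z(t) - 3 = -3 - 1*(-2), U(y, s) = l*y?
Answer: 77 - 6*√2 ≈ 68.515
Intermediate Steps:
j = 6 (j = 3 + 3 = 6)
U(y, s) = 11*y
z(t) = 2 (z(t) = 3 + (-3 - 1*(-2)) = 3 + (-3 + 2) = 3 - 1 = 2)
N(v) = 6*√v
U(7, 12) - N(z(4)) = 11*7 - 6*√2 = 77 - 6*√2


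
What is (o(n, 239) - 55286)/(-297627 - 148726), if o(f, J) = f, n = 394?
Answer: 54892/446353 ≈ 0.12298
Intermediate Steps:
(o(n, 239) - 55286)/(-297627 - 148726) = (394 - 55286)/(-297627 - 148726) = -54892/(-446353) = -54892*(-1/446353) = 54892/446353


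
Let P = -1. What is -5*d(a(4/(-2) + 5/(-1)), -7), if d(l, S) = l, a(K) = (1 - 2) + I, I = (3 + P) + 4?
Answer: -25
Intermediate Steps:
I = 6 (I = (3 - 1) + 4 = 2 + 4 = 6)
a(K) = 5 (a(K) = (1 - 2) + 6 = -1 + 6 = 5)
-5*d(a(4/(-2) + 5/(-1)), -7) = -5*5 = -25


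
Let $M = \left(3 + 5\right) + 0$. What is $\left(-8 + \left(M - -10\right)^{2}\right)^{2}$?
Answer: $99856$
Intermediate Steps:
$M = 8$ ($M = 8 + 0 = 8$)
$\left(-8 + \left(M - -10\right)^{2}\right)^{2} = \left(-8 + \left(8 - -10\right)^{2}\right)^{2} = \left(-8 + \left(8 + 10\right)^{2}\right)^{2} = \left(-8 + 18^{2}\right)^{2} = \left(-8 + 324\right)^{2} = 316^{2} = 99856$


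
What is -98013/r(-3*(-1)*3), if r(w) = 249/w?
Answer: -294039/83 ≈ -3542.6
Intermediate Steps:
-98013/r(-3*(-1)*3) = -98013/(249/((-3*(-1)*3))) = -98013/(249/((3*3))) = -98013/(249/9) = -98013/(249*(⅑)) = -98013/83/3 = -98013*3/83 = -294039/83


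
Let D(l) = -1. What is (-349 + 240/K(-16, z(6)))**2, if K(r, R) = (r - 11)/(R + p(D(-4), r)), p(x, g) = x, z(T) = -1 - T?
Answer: 6255001/81 ≈ 77222.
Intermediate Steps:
K(r, R) = (-11 + r)/(-1 + R) (K(r, R) = (r - 11)/(R - 1) = (-11 + r)/(-1 + R))
(-349 + 240/K(-16, z(6)))**2 = (-349 + 240/(((-11 - 16)/(-1 + (-1 - 1*6)))))**2 = (-349 + 240/((-27/(-1 + (-1 - 6)))))**2 = (-349 + 240/((-27/(-1 - 7))))**2 = (-349 + 240/((-27/(-8))))**2 = (-349 + 240/((-1/8*(-27))))**2 = (-349 + 240/(27/8))**2 = (-349 + 240*(8/27))**2 = (-349 + 640/9)**2 = (-2501/9)**2 = 6255001/81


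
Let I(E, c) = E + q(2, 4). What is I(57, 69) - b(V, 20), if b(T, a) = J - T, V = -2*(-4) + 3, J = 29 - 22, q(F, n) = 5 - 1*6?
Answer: 60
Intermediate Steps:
q(F, n) = -1 (q(F, n) = 5 - 6 = -1)
J = 7
V = 11 (V = 8 + 3 = 11)
I(E, c) = -1 + E (I(E, c) = E - 1 = -1 + E)
b(T, a) = 7 - T
I(57, 69) - b(V, 20) = (-1 + 57) - (7 - 1*11) = 56 - (7 - 11) = 56 - 1*(-4) = 56 + 4 = 60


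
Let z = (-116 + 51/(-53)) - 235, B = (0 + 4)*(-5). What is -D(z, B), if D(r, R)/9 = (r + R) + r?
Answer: 345312/53 ≈ 6515.3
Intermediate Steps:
B = -20 (B = 4*(-5) = -20)
z = -18654/53 (z = (-116 + 51*(-1/53)) - 235 = (-116 - 51/53) - 235 = -6199/53 - 235 = -18654/53 ≈ -351.96)
D(r, R) = 9*R + 18*r (D(r, R) = 9*((r + R) + r) = 9*((R + r) + r) = 9*(R + 2*r) = 9*R + 18*r)
-D(z, B) = -(9*(-20) + 18*(-18654/53)) = -(-180 - 335772/53) = -1*(-345312/53) = 345312/53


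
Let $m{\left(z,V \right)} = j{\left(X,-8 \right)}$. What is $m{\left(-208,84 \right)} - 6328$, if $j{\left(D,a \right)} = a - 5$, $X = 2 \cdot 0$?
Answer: $-6341$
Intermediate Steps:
$X = 0$
$j{\left(D,a \right)} = -5 + a$
$m{\left(z,V \right)} = -13$ ($m{\left(z,V \right)} = -5 - 8 = -13$)
$m{\left(-208,84 \right)} - 6328 = -13 - 6328 = -6341$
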